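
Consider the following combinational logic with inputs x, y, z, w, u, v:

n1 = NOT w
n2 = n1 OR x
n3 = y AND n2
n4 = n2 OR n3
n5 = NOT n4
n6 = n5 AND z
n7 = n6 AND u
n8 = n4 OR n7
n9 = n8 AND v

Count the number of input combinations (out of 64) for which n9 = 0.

n9 = n8 AND v must be 0, so at least one of n8, v is 0.
Enumerating the 64 input combinations, 38 give n9 = 0 and 26 give n9 = 1.

38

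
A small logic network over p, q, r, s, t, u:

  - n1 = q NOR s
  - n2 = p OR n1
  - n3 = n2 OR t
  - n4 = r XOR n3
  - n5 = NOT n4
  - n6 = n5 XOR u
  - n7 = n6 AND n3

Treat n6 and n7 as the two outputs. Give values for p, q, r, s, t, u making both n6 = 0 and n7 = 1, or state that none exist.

Across all 64 input combinations, none give both n6 = 0 and n7 = 1.

no solution exists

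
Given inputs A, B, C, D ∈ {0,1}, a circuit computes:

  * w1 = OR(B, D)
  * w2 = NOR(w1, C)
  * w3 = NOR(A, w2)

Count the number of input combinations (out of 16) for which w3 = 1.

w3 = NOR(A, w2) must be 1, so both A = 0 and w2 = 0.
w2 = NOR(w1, C) must be 0, so at least one of w1, C is 1.
Enumerating the 16 input combinations, 7 give w3 = 1 and 9 give w3 = 0.

7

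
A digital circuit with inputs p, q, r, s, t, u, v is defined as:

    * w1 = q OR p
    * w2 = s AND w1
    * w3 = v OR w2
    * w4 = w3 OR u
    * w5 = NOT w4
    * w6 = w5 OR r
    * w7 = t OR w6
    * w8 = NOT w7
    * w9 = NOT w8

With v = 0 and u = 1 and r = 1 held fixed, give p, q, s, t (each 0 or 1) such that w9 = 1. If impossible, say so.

p=1, q=0, s=1, t=0

w9 = NOT w8 must be 1, so w8 = 0.
Check with v = 0 and u = 1 and r = 1 and p=1, q=0, s=1, t=0:
w1 = q OR p = 0 OR 1 = 1
w2 = s AND w1 = 1 AND 1 = 1
w3 = v OR w2 = 0 OR 1 = 1
w4 = w3 OR u = 1 OR 1 = 1
w5 = NOT w4 = NOT 1 = 0
w6 = w5 OR r = 0 OR 1 = 1
w7 = t OR w6 = 0 OR 1 = 1
w8 = NOT w7 = NOT 1 = 0
w9 = NOT w8 = NOT 0 = 1
So w9 = 1.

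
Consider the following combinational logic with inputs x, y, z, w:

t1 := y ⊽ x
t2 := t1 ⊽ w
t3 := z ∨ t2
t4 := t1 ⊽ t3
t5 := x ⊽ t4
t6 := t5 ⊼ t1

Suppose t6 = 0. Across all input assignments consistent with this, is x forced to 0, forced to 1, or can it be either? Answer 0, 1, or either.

0

t6 = t5 ⊼ t1 must be 0, so both t5 = 1 and t1 = 1.
t5 = x ⊽ t4 must be 1, so both x = 0 and t4 = 0.
Every assignment with t6 = 0 has x = 0; there are 4 such assignment(s).
  x=0, y=0, z=0, w=0
  x=0, y=0, z=0, w=1
  x=0, y=0, z=1, w=0
  x=0, y=0, z=1, w=1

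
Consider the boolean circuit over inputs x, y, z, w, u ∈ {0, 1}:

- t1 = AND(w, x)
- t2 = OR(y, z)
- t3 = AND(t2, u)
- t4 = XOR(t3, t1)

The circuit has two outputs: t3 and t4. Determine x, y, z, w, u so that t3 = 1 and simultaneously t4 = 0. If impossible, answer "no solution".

x=1, y=1, z=1, w=1, u=1

Check with x=1, y=1, z=1, w=1, u=1:
t1 = AND(w, x) = AND(1, 1) = 1
t2 = OR(y, z) = OR(1, 1) = 1
t3 = AND(t2, u) = AND(1, 1) = 1
t4 = XOR(t3, t1) = XOR(1, 1) = 0
So t3 = 1 and t4 = 0.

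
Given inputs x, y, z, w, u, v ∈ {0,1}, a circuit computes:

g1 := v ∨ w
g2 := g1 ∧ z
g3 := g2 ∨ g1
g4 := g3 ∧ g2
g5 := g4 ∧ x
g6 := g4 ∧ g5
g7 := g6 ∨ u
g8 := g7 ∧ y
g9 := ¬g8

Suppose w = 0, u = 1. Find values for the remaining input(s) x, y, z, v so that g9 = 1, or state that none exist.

g9 = ¬g8 must be 1, so g8 = 0.
Check with w = 0, u = 1 and x=1, y=0, z=1, v=0:
g1 = v ∨ w = 0 ∨ 0 = 0
g2 = g1 ∧ z = 0 ∧ 1 = 0
g3 = g2 ∨ g1 = 0 ∨ 0 = 0
g4 = g3 ∧ g2 = 0 ∧ 0 = 0
g5 = g4 ∧ x = 0 ∧ 1 = 0
g6 = g4 ∧ g5 = 0 ∧ 0 = 0
g7 = g6 ∨ u = 0 ∨ 1 = 1
g8 = g7 ∧ y = 1 ∧ 0 = 0
g9 = ¬g8 = ¬0 = 1
So g9 = 1.

x=1 y=0 z=1 v=0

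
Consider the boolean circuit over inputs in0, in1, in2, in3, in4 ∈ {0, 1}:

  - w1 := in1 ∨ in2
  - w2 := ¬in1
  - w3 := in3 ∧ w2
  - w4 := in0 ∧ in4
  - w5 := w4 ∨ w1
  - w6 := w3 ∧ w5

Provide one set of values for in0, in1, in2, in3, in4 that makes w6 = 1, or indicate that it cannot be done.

w6 = w3 ∧ w5 must be 1, so both w3 = 1 and w5 = 1.
w3 = in3 ∧ w2 must be 1, so both in3 = 1 and w2 = 1.
Check with in0=1, in1=0, in2=0, in3=1, in4=1:
w1 = in1 ∨ in2 = 0 ∨ 0 = 0
w2 = ¬in1 = ¬0 = 1
w3 = in3 ∧ w2 = 1 ∧ 1 = 1
w4 = in0 ∧ in4 = 1 ∧ 1 = 1
w5 = w4 ∨ w1 = 1 ∨ 0 = 1
w6 = w3 ∧ w5 = 1 ∧ 1 = 1
So w6 = 1 as required.

in0=1, in1=0, in2=0, in3=1, in4=1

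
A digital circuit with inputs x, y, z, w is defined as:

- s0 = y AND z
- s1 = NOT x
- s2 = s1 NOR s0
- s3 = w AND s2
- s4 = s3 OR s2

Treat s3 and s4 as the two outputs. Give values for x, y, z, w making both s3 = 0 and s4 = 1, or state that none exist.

x=1 y=0 z=0 w=0

Check with x=1 y=0 z=0 w=0:
s0 = y AND z = 0 AND 0 = 0
s1 = NOT x = NOT 1 = 0
s2 = s1 NOR s0 = 0 NOR 0 = 1
s3 = w AND s2 = 0 AND 1 = 0
s4 = s3 OR s2 = 0 OR 1 = 1
So s3 = 0 and s4 = 1.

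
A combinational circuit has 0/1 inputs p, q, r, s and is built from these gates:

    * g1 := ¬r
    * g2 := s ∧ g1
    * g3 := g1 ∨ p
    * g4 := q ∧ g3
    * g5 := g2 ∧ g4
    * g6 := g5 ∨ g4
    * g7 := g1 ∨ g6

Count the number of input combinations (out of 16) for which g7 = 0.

6

g7 = g1 ∨ g6 must be 0, so both g1 = 0 and g6 = 0.
Satisfying assignments:
  p=0, q=0, r=1, s=0
  p=0, q=0, r=1, s=1
  p=0, q=1, r=1, s=0
  p=0, q=1, r=1, s=1
  p=1, q=0, r=1, s=0
  p=1, q=0, r=1, s=1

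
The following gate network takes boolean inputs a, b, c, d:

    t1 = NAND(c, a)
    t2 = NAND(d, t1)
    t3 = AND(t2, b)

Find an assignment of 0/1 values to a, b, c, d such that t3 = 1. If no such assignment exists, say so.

t3 = AND(t2, b) must be 1, so both t2 = 1 and b = 1.
t2 = NAND(d, t1) must be 1, so at least one of d, t1 is 0.
Check with a=1 b=1 c=1 d=0:
t1 = NAND(c, a) = NAND(1, 1) = 0
t2 = NAND(d, t1) = NAND(0, 0) = 1
t3 = AND(t2, b) = AND(1, 1) = 1
So t3 = 1 as required.

a=1 b=1 c=1 d=0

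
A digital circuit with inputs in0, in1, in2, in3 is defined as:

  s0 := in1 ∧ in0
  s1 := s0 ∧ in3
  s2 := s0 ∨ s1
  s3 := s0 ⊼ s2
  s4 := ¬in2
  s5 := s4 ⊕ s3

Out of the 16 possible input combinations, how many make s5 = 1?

s5 = s4 ⊕ s3 must be 1, so s4 and s3 differ.
Enumerating the 16 input combinations, 8 give s5 = 1 and 8 give s5 = 0.

8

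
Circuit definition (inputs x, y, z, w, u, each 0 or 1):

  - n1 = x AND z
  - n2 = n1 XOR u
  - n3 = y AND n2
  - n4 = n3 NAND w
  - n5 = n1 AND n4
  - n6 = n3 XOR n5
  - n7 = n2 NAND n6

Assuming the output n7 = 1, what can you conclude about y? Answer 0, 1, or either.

either

Both values of y occur among assignments with n7 = 1:
  y=0: x=0, y=0, z=0, w=0, u=0
  y=1: x=0, y=1, z=0, w=0, u=0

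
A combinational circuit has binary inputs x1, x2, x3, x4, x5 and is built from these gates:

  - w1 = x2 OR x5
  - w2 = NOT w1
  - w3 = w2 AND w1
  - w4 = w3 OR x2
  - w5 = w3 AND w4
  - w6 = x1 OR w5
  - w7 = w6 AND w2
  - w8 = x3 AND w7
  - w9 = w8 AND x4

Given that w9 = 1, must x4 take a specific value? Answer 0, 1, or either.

w9 = w8 AND x4 must be 1, so both w8 = 1 and x4 = 1.
w8 = x3 AND w7 must be 1, so both x3 = 1 and w7 = 1.
Every assignment with w9 = 1 has x4 = 1; there are 1 such assignment(s).
  x1=1, x2=0, x3=1, x4=1, x5=0

1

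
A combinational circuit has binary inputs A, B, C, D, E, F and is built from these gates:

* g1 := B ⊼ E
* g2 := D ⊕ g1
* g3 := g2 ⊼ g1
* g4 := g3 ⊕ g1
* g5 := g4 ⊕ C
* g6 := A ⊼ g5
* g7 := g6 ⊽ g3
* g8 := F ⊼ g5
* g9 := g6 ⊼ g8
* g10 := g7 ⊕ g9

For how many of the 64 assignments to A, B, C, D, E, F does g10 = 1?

g10 = g7 ⊕ g9 must be 1, so g7 and g9 differ.
Enumerating the 64 input combinations, 18 give g10 = 1 and 46 give g10 = 0.

18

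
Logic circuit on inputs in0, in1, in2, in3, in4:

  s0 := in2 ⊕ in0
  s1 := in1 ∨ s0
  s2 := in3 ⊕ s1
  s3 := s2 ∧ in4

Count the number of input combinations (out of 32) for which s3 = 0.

s3 = s2 ∧ in4 must be 0, so at least one of s2, in4 is 0.
Enumerating the 32 input combinations, 24 give s3 = 0 and 8 give s3 = 1.

24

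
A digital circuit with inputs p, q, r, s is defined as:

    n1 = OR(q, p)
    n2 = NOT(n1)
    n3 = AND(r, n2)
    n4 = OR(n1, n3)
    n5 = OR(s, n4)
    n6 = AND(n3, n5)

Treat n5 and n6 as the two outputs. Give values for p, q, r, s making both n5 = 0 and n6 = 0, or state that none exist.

Check with p=0, q=0, r=0, s=0:
n1 = OR(q, p) = OR(0, 0) = 0
n2 = NOT(n1) = NOT 0 = 1
n3 = AND(r, n2) = AND(0, 1) = 0
n4 = OR(n1, n3) = OR(0, 0) = 0
n5 = OR(s, n4) = OR(0, 0) = 0
n6 = AND(n3, n5) = AND(0, 0) = 0
So n5 = 0 and n6 = 0.

p=0, q=0, r=0, s=0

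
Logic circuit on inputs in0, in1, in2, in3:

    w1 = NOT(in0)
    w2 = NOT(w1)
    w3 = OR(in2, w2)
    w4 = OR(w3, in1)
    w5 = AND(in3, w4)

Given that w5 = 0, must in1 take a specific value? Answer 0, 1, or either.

either

Both values of in1 occur among assignments with w5 = 0:
  in1=0: in0=0, in1=0, in2=0, in3=0
  in1=1: in0=0, in1=1, in2=0, in3=0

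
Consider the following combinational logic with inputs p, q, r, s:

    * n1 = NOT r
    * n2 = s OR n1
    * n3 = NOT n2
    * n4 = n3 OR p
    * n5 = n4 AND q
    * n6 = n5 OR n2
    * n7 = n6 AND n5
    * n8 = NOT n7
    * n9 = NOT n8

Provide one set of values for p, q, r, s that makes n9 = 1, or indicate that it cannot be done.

p=1, q=1, r=0, s=1

Check with p=1, q=1, r=0, s=1:
n1 = NOT r = NOT 0 = 1
n2 = s OR n1 = 1 OR 1 = 1
n3 = NOT n2 = NOT 1 = 0
n4 = n3 OR p = 0 OR 1 = 1
n5 = n4 AND q = 1 AND 1 = 1
n6 = n5 OR n2 = 1 OR 1 = 1
n7 = n6 AND n5 = 1 AND 1 = 1
n8 = NOT n7 = NOT 1 = 0
n9 = NOT n8 = NOT 0 = 1
So n9 = 1 as required.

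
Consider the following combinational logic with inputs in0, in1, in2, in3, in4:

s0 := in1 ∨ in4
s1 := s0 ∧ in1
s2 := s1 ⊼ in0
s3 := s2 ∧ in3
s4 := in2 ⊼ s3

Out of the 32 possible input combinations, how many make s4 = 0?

s4 = in2 ⊼ s3 must be 0, so both in2 = 1 and s3 = 1.
s3 = s2 ∧ in3 must be 1, so both s2 = 1 and in3 = 1.
Satisfying assignments:
  in0=0, in1=0, in2=1, in3=1, in4=0
  in0=0, in1=0, in2=1, in3=1, in4=1
  in0=0, in1=1, in2=1, in3=1, in4=0
  in0=0, in1=1, in2=1, in3=1, in4=1
  in0=1, in1=0, in2=1, in3=1, in4=0
  in0=1, in1=0, in2=1, in3=1, in4=1

6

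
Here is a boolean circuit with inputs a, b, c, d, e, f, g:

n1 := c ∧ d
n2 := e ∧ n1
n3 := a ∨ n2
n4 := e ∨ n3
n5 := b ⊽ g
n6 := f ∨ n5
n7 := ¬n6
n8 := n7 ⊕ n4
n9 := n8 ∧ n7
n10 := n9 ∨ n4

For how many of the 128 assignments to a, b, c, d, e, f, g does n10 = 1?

n10 = n9 ∨ n4 must be 1, so at least one of n9, n4 is 1.
Enumerating the 128 input combinations, 108 give n10 = 1 and 20 give n10 = 0.

108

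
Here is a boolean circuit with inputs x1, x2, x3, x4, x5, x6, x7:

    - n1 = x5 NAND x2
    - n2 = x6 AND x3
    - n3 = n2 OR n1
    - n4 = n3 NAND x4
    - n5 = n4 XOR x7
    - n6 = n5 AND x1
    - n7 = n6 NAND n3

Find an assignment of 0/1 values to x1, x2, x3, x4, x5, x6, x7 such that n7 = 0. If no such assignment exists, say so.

x1=1, x2=0, x3=0, x4=1, x5=1, x6=0, x7=1

n7 = n6 NAND n3 must be 0, so both n6 = 1 and n3 = 1.
Check with x1=1, x2=0, x3=0, x4=1, x5=1, x6=0, x7=1:
n1 = x5 NAND x2 = 1 NAND 0 = 1
n2 = x6 AND x3 = 0 AND 0 = 0
n3 = n2 OR n1 = 0 OR 1 = 1
n4 = n3 NAND x4 = 1 NAND 1 = 0
n5 = n4 XOR x7 = 0 XOR 1 = 1
n6 = n5 AND x1 = 1 AND 1 = 1
n7 = n6 NAND n3 = 1 NAND 1 = 0
So n7 = 0 as required.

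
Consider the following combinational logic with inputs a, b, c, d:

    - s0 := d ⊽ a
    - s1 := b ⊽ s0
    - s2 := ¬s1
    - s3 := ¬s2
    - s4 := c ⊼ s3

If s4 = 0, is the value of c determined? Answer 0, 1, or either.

1

s4 = c ⊼ s3 must be 0, so both c = 1 and s3 = 1.
Every assignment with s4 = 0 has c = 1; there are 3 such assignment(s).
  a=0, b=0, c=1, d=1
  a=1, b=0, c=1, d=0
  a=1, b=0, c=1, d=1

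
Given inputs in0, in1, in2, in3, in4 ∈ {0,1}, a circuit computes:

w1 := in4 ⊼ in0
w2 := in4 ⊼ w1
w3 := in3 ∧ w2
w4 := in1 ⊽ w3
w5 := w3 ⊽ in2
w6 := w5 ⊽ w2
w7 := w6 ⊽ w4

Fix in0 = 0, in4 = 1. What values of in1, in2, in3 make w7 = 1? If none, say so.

w7 = w6 ⊽ w4 must be 1, so both w6 = 0 and w4 = 0.
Check with in0 = 0, in4 = 1 and in1=1, in2=0, in3=1:
w1 = in4 ⊼ in0 = 1 ⊼ 0 = 1
w2 = in4 ⊼ w1 = 1 ⊼ 1 = 0
w3 = in3 ∧ w2 = 1 ∧ 0 = 0
w4 = in1 ⊽ w3 = 1 ⊽ 0 = 0
w5 = w3 ⊽ in2 = 0 ⊽ 0 = 1
w6 = w5 ⊽ w2 = 1 ⊽ 0 = 0
w7 = w6 ⊽ w4 = 0 ⊽ 0 = 1
So w7 = 1.

in1=1, in2=0, in3=1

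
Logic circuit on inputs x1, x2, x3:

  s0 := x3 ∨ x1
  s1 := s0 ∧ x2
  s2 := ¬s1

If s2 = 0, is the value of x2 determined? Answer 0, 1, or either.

s2 = ¬s1 must be 0, so s1 = 1.
s1 = s0 ∧ x2 must be 1, so both s0 = 1 and x2 = 1.
Every assignment with s2 = 0 has x2 = 1; there are 3 such assignment(s).
  x1=0, x2=1, x3=1
  x1=1, x2=1, x3=0
  x1=1, x2=1, x3=1

1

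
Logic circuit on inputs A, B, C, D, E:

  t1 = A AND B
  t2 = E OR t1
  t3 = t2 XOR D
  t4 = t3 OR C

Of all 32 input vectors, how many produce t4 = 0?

t4 = t3 OR C must be 0, so both t3 = 0 and C = 0.
Enumerating the 32 input combinations, 8 give t4 = 0 and 24 give t4 = 1.

8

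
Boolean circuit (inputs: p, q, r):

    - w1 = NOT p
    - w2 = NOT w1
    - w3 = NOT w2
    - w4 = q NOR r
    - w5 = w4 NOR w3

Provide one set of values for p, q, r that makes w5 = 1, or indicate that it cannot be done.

w5 = w4 NOR w3 must be 1, so both w4 = 0 and w3 = 0.
w4 = q NOR r must be 0, so at least one of q, r is 1.
Check with p=1, q=0, r=1:
w1 = NOT p = NOT 1 = 0
w2 = NOT w1 = NOT 0 = 1
w3 = NOT w2 = NOT 1 = 0
w4 = q NOR r = 0 NOR 1 = 0
w5 = w4 NOR w3 = 0 NOR 0 = 1
So w5 = 1 as required.

p=1, q=0, r=1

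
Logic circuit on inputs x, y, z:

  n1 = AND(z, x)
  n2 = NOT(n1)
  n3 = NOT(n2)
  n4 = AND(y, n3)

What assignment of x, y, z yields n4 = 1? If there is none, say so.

n4 = AND(y, n3) must be 1, so both y = 1 and n3 = 1.
Check with x=1, y=1, z=1:
n1 = AND(z, x) = AND(1, 1) = 1
n2 = NOT(n1) = NOT 1 = 0
n3 = NOT(n2) = NOT 0 = 1
n4 = AND(y, n3) = AND(1, 1) = 1
So n4 = 1 as required.

x=1, y=1, z=1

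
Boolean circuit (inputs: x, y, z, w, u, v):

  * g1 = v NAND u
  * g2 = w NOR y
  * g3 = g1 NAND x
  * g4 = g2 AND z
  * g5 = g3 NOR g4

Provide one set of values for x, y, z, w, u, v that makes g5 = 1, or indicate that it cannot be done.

g5 = g3 NOR g4 must be 1, so both g3 = 0 and g4 = 0.
g3 = g1 NAND x must be 0, so both g1 = 1 and x = 1.
g4 = g2 AND z must be 0, so at least one of g2, z is 0.
Check with x=1, y=0, z=1, w=1, u=0, v=0:
g1 = v NAND u = 0 NAND 0 = 1
g2 = w NOR y = 1 NOR 0 = 0
g3 = g1 NAND x = 1 NAND 1 = 0
g4 = g2 AND z = 0 AND 1 = 0
g5 = g3 NOR g4 = 0 NOR 0 = 1
So g5 = 1 as required.

x=1, y=0, z=1, w=1, u=0, v=0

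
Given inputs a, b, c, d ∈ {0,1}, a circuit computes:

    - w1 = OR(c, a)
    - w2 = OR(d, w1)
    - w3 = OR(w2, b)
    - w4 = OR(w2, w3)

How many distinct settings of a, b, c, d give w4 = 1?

15

w4 = OR(w2, w3) must be 1, so at least one of w2, w3 is 1.
Enumerating the 16 input combinations, 15 give w4 = 1 and 1 give w4 = 0.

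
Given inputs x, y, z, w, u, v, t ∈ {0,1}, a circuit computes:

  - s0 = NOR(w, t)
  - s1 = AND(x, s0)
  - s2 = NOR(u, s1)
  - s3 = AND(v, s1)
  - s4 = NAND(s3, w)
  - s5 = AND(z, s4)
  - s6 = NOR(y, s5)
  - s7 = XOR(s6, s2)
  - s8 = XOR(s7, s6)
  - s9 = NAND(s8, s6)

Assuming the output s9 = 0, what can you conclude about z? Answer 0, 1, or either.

0

s9 = NAND(s8, s6) must be 0, so both s8 = 1 and s6 = 1.
Every assignment with s9 = 0 has z = 0; there are 14 such assignment(s).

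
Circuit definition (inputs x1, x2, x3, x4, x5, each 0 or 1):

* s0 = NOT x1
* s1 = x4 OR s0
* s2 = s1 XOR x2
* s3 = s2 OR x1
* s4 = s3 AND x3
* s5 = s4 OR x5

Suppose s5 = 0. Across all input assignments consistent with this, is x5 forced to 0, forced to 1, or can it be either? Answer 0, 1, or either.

0

s5 = s4 OR x5 must be 0, so both s4 = 0 and x5 = 0.
s4 = s3 AND x3 must be 0, so at least one of s3, x3 is 0.
Every assignment with s5 = 0 has x5 = 0; there are 10 such assignment(s).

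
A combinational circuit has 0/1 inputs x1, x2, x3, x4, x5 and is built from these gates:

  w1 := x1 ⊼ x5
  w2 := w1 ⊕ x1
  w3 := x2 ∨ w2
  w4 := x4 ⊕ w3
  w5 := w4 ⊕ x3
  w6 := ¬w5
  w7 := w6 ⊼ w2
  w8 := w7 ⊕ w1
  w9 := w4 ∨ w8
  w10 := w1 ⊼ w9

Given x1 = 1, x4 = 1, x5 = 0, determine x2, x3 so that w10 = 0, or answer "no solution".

Check with x1 = 1, x4 = 1, x5 = 0 and x2=0, x3=1:
w1 = x1 ⊼ x5 = 1 ⊼ 0 = 1
w2 = w1 ⊕ x1 = 1 ⊕ 1 = 0
w3 = x2 ∨ w2 = 0 ∨ 0 = 0
w4 = x4 ⊕ w3 = 1 ⊕ 0 = 1
w5 = w4 ⊕ x3 = 1 ⊕ 1 = 0
w6 = ¬w5 = ¬0 = 1
w7 = w6 ⊼ w2 = 1 ⊼ 0 = 1
w8 = w7 ⊕ w1 = 1 ⊕ 1 = 0
w9 = w4 ∨ w8 = 1 ∨ 0 = 1
w10 = w1 ⊼ w9 = 1 ⊼ 1 = 0
So w10 = 0.

x2=0, x3=1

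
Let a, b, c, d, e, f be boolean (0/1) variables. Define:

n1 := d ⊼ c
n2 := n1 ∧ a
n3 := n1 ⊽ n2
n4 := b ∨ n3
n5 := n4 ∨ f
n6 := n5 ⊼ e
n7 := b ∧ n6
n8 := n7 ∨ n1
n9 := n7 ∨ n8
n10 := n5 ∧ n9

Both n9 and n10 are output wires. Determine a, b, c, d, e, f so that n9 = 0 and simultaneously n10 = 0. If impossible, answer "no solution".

Check with a=0 b=0 c=1 d=1 e=0 f=1:
n1 = d ⊼ c = 1 ⊼ 1 = 0
n2 = n1 ∧ a = 0 ∧ 0 = 0
n3 = n1 ⊽ n2 = 0 ⊽ 0 = 1
n4 = b ∨ n3 = 0 ∨ 1 = 1
n5 = n4 ∨ f = 1 ∨ 1 = 1
n6 = n5 ⊼ e = 1 ⊼ 0 = 1
n7 = b ∧ n6 = 0 ∧ 1 = 0
n8 = n7 ∨ n1 = 0 ∨ 0 = 0
n9 = n7 ∨ n8 = 0 ∨ 0 = 0
n10 = n5 ∧ n9 = 1 ∧ 0 = 0
So n9 = 0 and n10 = 0.

a=0 b=0 c=1 d=1 e=0 f=1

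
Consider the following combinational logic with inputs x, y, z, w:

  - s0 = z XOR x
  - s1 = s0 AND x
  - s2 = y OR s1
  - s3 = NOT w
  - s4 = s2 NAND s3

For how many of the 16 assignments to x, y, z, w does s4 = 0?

5

s4 = s2 NAND s3 must be 0, so both s2 = 1 and s3 = 1.
Enumerating the 16 input combinations, 5 give s4 = 0 and 11 give s4 = 1.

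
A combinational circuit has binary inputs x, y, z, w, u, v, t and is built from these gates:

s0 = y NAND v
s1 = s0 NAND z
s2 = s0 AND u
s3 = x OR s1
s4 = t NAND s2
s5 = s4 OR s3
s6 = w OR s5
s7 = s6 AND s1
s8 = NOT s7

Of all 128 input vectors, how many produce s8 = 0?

80

s8 = NOT s7 must be 0, so s7 = 1.
s7 = s6 AND s1 must be 1, so both s6 = 1 and s1 = 1.
Enumerating the 128 input combinations, 80 give s8 = 0 and 48 give s8 = 1.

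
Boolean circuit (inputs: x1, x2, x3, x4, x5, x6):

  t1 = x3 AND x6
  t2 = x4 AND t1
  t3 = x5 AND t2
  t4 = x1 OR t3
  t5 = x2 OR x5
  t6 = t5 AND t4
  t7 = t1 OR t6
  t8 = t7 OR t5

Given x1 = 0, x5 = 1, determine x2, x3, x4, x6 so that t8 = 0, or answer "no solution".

With x1 = 0, x5 = 1 fixed, none of the 16 settings of x2, x3, x4, x6 give t8 = 0.
For example, with x2=1, x3=1, x4=1, x6=1:
t1 = x3 AND x6 = 1 AND 1 = 1
t2 = x4 AND t1 = 1 AND 1 = 1
t3 = x5 AND t2 = 1 AND 1 = 1
t4 = x1 OR t3 = 0 OR 1 = 1
t5 = x2 OR x5 = 1 OR 1 = 1
t6 = t5 AND t4 = 1 AND 1 = 1
t7 = t1 OR t6 = 1 OR 1 = 1
t8 = t7 OR t5 = 1 OR 1 = 1
giving t8 = 1 ≠ 0.

no solution exists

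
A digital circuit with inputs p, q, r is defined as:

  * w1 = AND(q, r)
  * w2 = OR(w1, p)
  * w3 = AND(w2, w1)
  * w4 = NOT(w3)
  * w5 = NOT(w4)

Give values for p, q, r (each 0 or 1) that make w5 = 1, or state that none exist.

w5 = NOT(w4) must be 1, so w4 = 0.
w4 = NOT(w3) must be 0, so w3 = 1.
w3 = AND(w2, w1) must be 1, so both w2 = 1 and w1 = 1.
Check with p=0, q=1, r=1:
w1 = AND(q, r) = AND(1, 1) = 1
w2 = OR(w1, p) = OR(1, 0) = 1
w3 = AND(w2, w1) = AND(1, 1) = 1
w4 = NOT(w3) = NOT 1 = 0
w5 = NOT(w4) = NOT 0 = 1
So w5 = 1 as required.

p=0, q=1, r=1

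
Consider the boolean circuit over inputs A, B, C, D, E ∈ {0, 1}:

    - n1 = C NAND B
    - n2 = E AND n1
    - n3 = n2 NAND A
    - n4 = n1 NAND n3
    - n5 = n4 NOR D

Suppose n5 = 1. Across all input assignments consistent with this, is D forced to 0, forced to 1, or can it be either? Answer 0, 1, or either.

n5 = n4 NOR D must be 1, so both n4 = 0 and D = 0.
Every assignment with n5 = 1 has D = 0; there are 9 such assignment(s).

0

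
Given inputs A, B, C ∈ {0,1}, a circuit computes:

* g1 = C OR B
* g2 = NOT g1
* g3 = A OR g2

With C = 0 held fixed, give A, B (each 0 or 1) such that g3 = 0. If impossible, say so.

g3 = A OR g2 must be 0, so both A = 0 and g2 = 0.
g2 = NOT g1 must be 0, so g1 = 1.
Check with C = 0 and A=0, B=1:
g1 = C OR B = 0 OR 1 = 1
g2 = NOT g1 = NOT 1 = 0
g3 = A OR g2 = 0 OR 0 = 0
So g3 = 0.

A=0, B=1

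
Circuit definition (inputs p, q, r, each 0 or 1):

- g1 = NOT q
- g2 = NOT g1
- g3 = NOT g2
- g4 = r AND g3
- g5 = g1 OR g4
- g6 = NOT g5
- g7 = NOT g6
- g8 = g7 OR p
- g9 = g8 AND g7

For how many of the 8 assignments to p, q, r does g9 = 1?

4

g9 = g8 AND g7 must be 1, so both g8 = 1 and g7 = 1.
Satisfying assignments:
  p=0, q=0, r=0
  p=0, q=0, r=1
  p=1, q=0, r=0
  p=1, q=0, r=1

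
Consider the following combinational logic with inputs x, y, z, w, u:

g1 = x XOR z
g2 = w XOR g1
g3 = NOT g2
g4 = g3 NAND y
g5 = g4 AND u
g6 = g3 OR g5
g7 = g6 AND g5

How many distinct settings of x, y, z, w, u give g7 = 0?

20

g7 = g6 AND g5 must be 0, so at least one of g6, g5 is 0.
Enumerating the 32 input combinations, 20 give g7 = 0 and 12 give g7 = 1.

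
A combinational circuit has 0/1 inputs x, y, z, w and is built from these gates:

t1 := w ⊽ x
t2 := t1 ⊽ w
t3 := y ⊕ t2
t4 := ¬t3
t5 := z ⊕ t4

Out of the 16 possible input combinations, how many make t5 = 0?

t5 = z ⊕ t4 must be 0, so z and t4 are equal.
Enumerating the 16 input combinations, 8 give t5 = 0 and 8 give t5 = 1.

8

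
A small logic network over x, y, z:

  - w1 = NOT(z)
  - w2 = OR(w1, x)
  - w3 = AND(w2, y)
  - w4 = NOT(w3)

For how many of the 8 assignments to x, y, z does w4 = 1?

5

w4 = NOT(w3) must be 1, so w3 = 0.
w3 = AND(w2, y) must be 0, so at least one of w2, y is 0.
Enumerating the 8 input combinations, 5 give w4 = 1 and 3 give w4 = 0.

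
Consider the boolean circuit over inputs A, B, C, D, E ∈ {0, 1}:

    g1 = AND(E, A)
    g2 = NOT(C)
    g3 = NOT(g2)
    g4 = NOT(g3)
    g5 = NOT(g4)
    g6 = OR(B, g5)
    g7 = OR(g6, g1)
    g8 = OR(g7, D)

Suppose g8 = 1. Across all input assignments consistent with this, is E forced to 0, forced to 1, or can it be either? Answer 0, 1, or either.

Both values of E occur among assignments with g8 = 1:
  E=0: A=0, B=0, C=0, D=1, E=0
  E=1: A=0, B=0, C=0, D=1, E=1

either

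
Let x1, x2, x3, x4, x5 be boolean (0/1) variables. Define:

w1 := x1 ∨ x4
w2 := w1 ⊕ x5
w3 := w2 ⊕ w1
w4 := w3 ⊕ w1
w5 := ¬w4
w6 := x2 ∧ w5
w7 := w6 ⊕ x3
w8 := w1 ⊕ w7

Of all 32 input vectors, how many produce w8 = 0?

w8 = w1 ⊕ w7 must be 0, so w1 and w7 are equal.
Enumerating the 32 input combinations, 16 give w8 = 0 and 16 give w8 = 1.

16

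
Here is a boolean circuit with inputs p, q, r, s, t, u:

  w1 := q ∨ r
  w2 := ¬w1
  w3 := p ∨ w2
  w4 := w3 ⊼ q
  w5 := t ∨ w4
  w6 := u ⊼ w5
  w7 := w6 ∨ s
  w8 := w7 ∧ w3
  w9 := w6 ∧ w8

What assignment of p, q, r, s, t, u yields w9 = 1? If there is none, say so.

w9 = w6 ∧ w8 must be 1, so both w6 = 1 and w8 = 1.
w6 = u ⊼ w5 must be 1, so at least one of u, w5 is 0.
Check with p=1, q=1, r=1, s=0, t=0, u=1:
w1 = q ∨ r = 1 ∨ 1 = 1
w2 = ¬w1 = ¬1 = 0
w3 = p ∨ w2 = 1 ∨ 0 = 1
w4 = w3 ⊼ q = 1 ⊼ 1 = 0
w5 = t ∨ w4 = 0 ∨ 0 = 0
w6 = u ⊼ w5 = 1 ⊼ 0 = 1
w7 = w6 ∨ s = 1 ∨ 0 = 1
w8 = w7 ∧ w3 = 1 ∧ 1 = 1
w9 = w6 ∧ w8 = 1 ∧ 1 = 1
So w9 = 1 as required.

p=1, q=1, r=1, s=0, t=0, u=1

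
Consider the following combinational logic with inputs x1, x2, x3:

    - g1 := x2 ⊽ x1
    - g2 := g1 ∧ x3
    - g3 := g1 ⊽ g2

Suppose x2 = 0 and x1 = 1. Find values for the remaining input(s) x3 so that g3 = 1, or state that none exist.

x3=0

g3 = g1 ⊽ g2 must be 1, so both g1 = 0 and g2 = 0.
Check with x2 = 0 and x1 = 1 and x3=0:
g1 = x2 ⊽ x1 = 0 ⊽ 1 = 0
g2 = g1 ∧ x3 = 0 ∧ 0 = 0
g3 = g1 ⊽ g2 = 0 ⊽ 0 = 1
So g3 = 1.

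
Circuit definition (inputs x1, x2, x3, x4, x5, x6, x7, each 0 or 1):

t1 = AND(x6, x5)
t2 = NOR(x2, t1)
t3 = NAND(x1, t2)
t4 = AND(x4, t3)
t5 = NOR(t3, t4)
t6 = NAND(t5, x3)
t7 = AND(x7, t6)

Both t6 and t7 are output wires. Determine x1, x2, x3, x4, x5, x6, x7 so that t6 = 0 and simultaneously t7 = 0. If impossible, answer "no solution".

Check with x1=1 x2=0 x3=1 x4=1 x5=0 x6=1 x7=1:
t1 = AND(x6, x5) = AND(1, 0) = 0
t2 = NOR(x2, t1) = NOR(0, 0) = 1
t3 = NAND(x1, t2) = NAND(1, 1) = 0
t4 = AND(x4, t3) = AND(1, 0) = 0
t5 = NOR(t3, t4) = NOR(0, 0) = 1
t6 = NAND(t5, x3) = NAND(1, 1) = 0
t7 = AND(x7, t6) = AND(1, 0) = 0
So t6 = 0 and t7 = 0.

x1=1 x2=0 x3=1 x4=1 x5=0 x6=1 x7=1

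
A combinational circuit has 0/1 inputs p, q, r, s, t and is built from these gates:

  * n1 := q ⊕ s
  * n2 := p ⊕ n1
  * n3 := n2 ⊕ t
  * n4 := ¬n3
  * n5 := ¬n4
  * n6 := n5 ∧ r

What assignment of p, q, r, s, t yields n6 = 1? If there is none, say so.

Check with p=1 q=0 r=1 s=0 t=0:
n1 = q ⊕ s = 0 ⊕ 0 = 0
n2 = p ⊕ n1 = 1 ⊕ 0 = 1
n3 = n2 ⊕ t = 1 ⊕ 0 = 1
n4 = ¬n3 = ¬1 = 0
n5 = ¬n4 = ¬0 = 1
n6 = n5 ∧ r = 1 ∧ 1 = 1
So n6 = 1 as required.

p=1 q=0 r=1 s=0 t=0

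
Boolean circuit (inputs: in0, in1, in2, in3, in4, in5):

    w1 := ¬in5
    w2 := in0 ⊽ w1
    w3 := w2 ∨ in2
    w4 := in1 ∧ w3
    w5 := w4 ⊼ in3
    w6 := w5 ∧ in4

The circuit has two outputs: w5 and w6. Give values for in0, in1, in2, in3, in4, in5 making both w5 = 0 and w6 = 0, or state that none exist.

Check with in0=1 in1=1 in2=1 in3=1 in4=0 in5=1:
w1 = ¬in5 = ¬1 = 0
w2 = in0 ⊽ w1 = 1 ⊽ 0 = 0
w3 = w2 ∨ in2 = 0 ∨ 1 = 1
w4 = in1 ∧ w3 = 1 ∧ 1 = 1
w5 = w4 ⊼ in3 = 1 ⊼ 1 = 0
w6 = w5 ∧ in4 = 0 ∧ 0 = 0
So w5 = 0 and w6 = 0.

in0=1 in1=1 in2=1 in3=1 in4=0 in5=1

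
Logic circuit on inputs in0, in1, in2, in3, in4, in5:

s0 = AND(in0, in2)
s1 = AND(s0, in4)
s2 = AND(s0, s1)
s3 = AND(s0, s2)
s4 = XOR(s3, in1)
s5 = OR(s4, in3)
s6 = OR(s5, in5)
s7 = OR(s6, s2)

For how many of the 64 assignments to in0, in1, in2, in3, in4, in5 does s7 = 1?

s7 = OR(s6, s2) must be 1, so at least one of s6, s2 is 1.
Enumerating the 64 input combinations, 57 give s7 = 1 and 7 give s7 = 0.

57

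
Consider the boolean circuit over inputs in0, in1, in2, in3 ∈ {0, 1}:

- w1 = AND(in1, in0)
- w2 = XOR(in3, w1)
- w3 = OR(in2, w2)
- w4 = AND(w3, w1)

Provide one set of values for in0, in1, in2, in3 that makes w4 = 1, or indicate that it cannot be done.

w4 = AND(w3, w1) must be 1, so both w3 = 1 and w1 = 1.
w3 = OR(in2, w2) must be 1, so at least one of in2, w2 is 1.
Check with in0=1, in1=1, in2=1, in3=1:
w1 = AND(in1, in0) = AND(1, 1) = 1
w2 = XOR(in3, w1) = XOR(1, 1) = 0
w3 = OR(in2, w2) = OR(1, 0) = 1
w4 = AND(w3, w1) = AND(1, 1) = 1
So w4 = 1 as required.

in0=1, in1=1, in2=1, in3=1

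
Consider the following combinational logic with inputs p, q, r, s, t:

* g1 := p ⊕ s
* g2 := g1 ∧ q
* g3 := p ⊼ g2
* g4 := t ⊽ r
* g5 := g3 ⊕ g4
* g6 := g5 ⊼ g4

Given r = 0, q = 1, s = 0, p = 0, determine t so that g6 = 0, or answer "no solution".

no solution exists

With r = 0, q = 1, s = 0, p = 0 fixed, none of the 2 settings of t give g6 = 0.
For example, with t=0:
g1 = p ⊕ s = 0 ⊕ 0 = 0
g2 = g1 ∧ q = 0 ∧ 1 = 0
g3 = p ⊼ g2 = 0 ⊼ 0 = 1
g4 = t ⊽ r = 0 ⊽ 0 = 1
g5 = g3 ⊕ g4 = 1 ⊕ 1 = 0
g6 = g5 ⊼ g4 = 0 ⊼ 1 = 1
giving g6 = 1 ≠ 0.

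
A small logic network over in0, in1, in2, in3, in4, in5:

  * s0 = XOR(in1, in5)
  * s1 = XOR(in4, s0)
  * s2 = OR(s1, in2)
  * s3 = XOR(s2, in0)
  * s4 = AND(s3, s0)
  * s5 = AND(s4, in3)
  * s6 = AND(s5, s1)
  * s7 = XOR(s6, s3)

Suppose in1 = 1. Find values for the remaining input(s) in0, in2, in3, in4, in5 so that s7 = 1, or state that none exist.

s7 = XOR(s6, s3) must be 1, so s6 and s3 differ.
Check with in1 = 1 and in0=1, in2=0, in3=1, in4=1, in5=0:
s0 = XOR(in1, in5) = XOR(1, 0) = 1
s1 = XOR(in4, s0) = XOR(1, 1) = 0
s2 = OR(s1, in2) = OR(0, 0) = 0
s3 = XOR(s2, in0) = XOR(0, 1) = 1
s4 = AND(s3, s0) = AND(1, 1) = 1
s5 = AND(s4, in3) = AND(1, 1) = 1
s6 = AND(s5, s1) = AND(1, 0) = 0
s7 = XOR(s6, s3) = XOR(0, 1) = 1
So s7 = 1.

in0=1 in2=0 in3=1 in4=1 in5=0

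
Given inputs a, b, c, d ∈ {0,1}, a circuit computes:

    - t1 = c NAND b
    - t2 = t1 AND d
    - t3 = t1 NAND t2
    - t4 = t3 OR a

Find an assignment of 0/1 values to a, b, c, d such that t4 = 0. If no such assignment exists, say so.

a=0, b=0, c=1, d=1

t4 = t3 OR a must be 0, so both t3 = 0 and a = 0.
t3 = t1 NAND t2 must be 0, so both t1 = 1 and t2 = 1.
t1 = c NAND b must be 1, so at least one of c, b is 0.
Check with a=0, b=0, c=1, d=1:
t1 = c NAND b = 1 NAND 0 = 1
t2 = t1 AND d = 1 AND 1 = 1
t3 = t1 NAND t2 = 1 NAND 1 = 0
t4 = t3 OR a = 0 OR 0 = 0
So t4 = 0 as required.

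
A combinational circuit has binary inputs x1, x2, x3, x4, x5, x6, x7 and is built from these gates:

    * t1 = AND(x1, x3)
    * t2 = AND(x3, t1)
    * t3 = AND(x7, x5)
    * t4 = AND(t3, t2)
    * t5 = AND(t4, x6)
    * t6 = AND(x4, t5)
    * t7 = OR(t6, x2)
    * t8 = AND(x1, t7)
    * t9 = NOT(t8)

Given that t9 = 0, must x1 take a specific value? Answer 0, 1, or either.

1

t9 = NOT(t8) must be 0, so t8 = 1.
t8 = AND(x1, t7) must be 1, so both x1 = 1 and t7 = 1.
t7 = OR(t6, x2) must be 1, so at least one of t6, x2 is 1.
Every assignment with t9 = 0 has x1 = 1; there are 33 such assignment(s).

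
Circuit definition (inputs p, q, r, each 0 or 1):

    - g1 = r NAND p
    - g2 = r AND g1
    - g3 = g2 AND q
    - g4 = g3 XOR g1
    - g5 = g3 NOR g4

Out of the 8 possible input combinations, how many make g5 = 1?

g5 = g3 NOR g4 must be 1, so both g3 = 0 and g4 = 0.
g3 = g2 AND q must be 0, so at least one of g2, q is 0.
Satisfying assignments:
  p=1, q=0, r=1
  p=1, q=1, r=1

2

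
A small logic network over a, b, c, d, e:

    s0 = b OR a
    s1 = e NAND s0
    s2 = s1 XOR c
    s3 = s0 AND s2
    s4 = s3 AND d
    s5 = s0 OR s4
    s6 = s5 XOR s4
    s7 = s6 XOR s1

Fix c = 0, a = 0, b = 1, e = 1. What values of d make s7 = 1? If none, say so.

s7 = s6 XOR s1 must be 1, so s6 and s1 differ.
Check with c = 0, a = 0, b = 1, e = 1 and d=0:
s0 = b OR a = 1 OR 0 = 1
s1 = e NAND s0 = 1 NAND 1 = 0
s2 = s1 XOR c = 0 XOR 0 = 0
s3 = s0 AND s2 = 1 AND 0 = 0
s4 = s3 AND d = 0 AND 0 = 0
s5 = s0 OR s4 = 1 OR 0 = 1
s6 = s5 XOR s4 = 1 XOR 0 = 1
s7 = s6 XOR s1 = 1 XOR 0 = 1
So s7 = 1.

d=0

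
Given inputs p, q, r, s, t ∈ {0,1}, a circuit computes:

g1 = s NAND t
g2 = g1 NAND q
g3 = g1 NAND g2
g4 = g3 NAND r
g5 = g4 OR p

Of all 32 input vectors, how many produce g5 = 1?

27

g5 = g4 OR p must be 1, so at least one of g4, p is 1.
Enumerating the 32 input combinations, 27 give g5 = 1 and 5 give g5 = 0.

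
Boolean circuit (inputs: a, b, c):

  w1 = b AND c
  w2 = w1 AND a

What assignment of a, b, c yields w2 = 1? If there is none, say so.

a=1, b=1, c=1

w2 = w1 AND a must be 1, so both w1 = 1 and a = 1.
w1 = b AND c must be 1, so both b = 1 and c = 1.
Check with a=1, b=1, c=1:
w1 = b AND c = 1 AND 1 = 1
w2 = w1 AND a = 1 AND 1 = 1
So w2 = 1 as required.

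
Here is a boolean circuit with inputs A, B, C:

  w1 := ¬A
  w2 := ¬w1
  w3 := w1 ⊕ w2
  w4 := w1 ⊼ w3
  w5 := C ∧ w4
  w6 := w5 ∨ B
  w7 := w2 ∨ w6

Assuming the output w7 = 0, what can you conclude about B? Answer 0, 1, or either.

0

w7 = w2 ∨ w6 must be 0, so both w2 = 0 and w6 = 0.
w2 = ¬w1 must be 0, so w1 = 1.
w6 = w5 ∨ B must be 0, so both w5 = 0 and B = 0.
Every assignment with w7 = 0 has B = 0; there are 2 such assignment(s).
  A=0, B=0, C=0
  A=0, B=0, C=1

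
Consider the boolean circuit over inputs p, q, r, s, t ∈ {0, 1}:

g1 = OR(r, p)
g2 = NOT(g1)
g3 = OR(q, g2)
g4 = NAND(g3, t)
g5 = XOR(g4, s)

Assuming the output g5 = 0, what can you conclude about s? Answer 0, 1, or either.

Both values of s occur among assignments with g5 = 0:
  s=0: p=0, q=0, r=0, s=0, t=1
  s=1: p=0, q=0, r=0, s=1, t=0

either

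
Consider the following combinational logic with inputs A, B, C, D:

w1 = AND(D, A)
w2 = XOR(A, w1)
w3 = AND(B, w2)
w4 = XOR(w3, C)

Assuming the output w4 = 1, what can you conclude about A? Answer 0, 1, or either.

either

Both values of A occur among assignments with w4 = 1:
  A=0: A=0, B=0, C=1, D=0
  A=1: A=1, B=0, C=1, D=0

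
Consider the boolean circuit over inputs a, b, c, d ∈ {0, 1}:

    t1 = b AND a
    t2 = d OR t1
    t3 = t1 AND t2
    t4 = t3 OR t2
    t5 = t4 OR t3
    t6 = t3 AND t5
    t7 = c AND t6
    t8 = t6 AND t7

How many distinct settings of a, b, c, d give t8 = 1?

t8 = t6 AND t7 must be 1, so both t6 = 1 and t7 = 1.
Satisfying assignments:
  a=1, b=1, c=1, d=0
  a=1, b=1, c=1, d=1

2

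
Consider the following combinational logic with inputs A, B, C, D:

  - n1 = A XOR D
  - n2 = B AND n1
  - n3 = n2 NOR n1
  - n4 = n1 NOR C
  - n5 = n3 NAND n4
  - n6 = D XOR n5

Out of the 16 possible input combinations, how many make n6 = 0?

n6 = D XOR n5 must be 0, so D and n5 are equal.
Enumerating the 16 input combinations, 8 give n6 = 0 and 8 give n6 = 1.

8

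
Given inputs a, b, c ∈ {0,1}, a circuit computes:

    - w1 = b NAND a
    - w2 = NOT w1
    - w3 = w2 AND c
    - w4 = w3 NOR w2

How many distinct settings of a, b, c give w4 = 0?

2

w4 = w3 NOR w2 must be 0, so at least one of w3, w2 is 1.
Enumerating the 8 input combinations, 2 give w4 = 0 and 6 give w4 = 1.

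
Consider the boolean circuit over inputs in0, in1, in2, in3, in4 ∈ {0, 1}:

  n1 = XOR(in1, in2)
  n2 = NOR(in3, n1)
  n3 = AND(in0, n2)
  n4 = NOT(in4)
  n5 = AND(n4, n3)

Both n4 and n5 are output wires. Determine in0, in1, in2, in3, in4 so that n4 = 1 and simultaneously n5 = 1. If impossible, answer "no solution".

in0=1, in1=0, in2=0, in3=0, in4=0

Check with in0=1, in1=0, in2=0, in3=0, in4=0:
n1 = XOR(in1, in2) = XOR(0, 0) = 0
n2 = NOR(in3, n1) = NOR(0, 0) = 1
n3 = AND(in0, n2) = AND(1, 1) = 1
n4 = NOT(in4) = NOT 0 = 1
n5 = AND(n4, n3) = AND(1, 1) = 1
So n4 = 1 and n5 = 1.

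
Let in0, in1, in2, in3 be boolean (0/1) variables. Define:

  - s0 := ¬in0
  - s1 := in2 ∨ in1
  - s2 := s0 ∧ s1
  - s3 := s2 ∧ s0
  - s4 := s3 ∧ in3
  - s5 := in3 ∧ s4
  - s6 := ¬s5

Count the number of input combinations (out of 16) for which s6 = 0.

3

s6 = ¬s5 must be 0, so s5 = 1.
Satisfying assignments:
  in0=0, in1=0, in2=1, in3=1
  in0=0, in1=1, in2=0, in3=1
  in0=0, in1=1, in2=1, in3=1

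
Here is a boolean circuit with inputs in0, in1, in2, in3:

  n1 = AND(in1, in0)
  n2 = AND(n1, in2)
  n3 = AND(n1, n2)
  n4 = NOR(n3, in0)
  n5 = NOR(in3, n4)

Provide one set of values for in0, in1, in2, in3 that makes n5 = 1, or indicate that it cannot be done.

in0=1, in1=1, in2=0, in3=0

n5 = NOR(in3, n4) must be 1, so both in3 = 0 and n4 = 0.
n4 = NOR(n3, in0) must be 0, so at least one of n3, in0 is 1.
Check with in0=1, in1=1, in2=0, in3=0:
n1 = AND(in1, in0) = AND(1, 1) = 1
n2 = AND(n1, in2) = AND(1, 0) = 0
n3 = AND(n1, n2) = AND(1, 0) = 0
n4 = NOR(n3, in0) = NOR(0, 1) = 0
n5 = NOR(in3, n4) = NOR(0, 0) = 1
So n5 = 1 as required.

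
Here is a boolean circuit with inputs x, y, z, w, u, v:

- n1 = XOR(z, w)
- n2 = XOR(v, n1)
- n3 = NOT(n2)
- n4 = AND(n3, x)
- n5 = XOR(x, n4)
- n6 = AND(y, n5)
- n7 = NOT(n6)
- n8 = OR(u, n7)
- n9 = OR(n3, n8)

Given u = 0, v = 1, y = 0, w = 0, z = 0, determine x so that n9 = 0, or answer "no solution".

no solution exists

With u = 0, v = 1, y = 0, w = 0, z = 0 fixed, none of the 2 settings of x give n9 = 0.
For example, with x=0:
n1 = XOR(z, w) = XOR(0, 0) = 0
n2 = XOR(v, n1) = XOR(1, 0) = 1
n3 = NOT(n2) = NOT 1 = 0
n4 = AND(n3, x) = AND(0, 0) = 0
n5 = XOR(x, n4) = XOR(0, 0) = 0
n6 = AND(y, n5) = AND(0, 0) = 0
n7 = NOT(n6) = NOT 0 = 1
n8 = OR(u, n7) = OR(0, 1) = 1
n9 = OR(n3, n8) = OR(0, 1) = 1
giving n9 = 1 ≠ 0.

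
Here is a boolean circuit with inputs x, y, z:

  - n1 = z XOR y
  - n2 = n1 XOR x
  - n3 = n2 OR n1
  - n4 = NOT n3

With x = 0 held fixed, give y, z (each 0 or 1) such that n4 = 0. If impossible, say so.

y=0, z=1

Check with x = 0 and y=0, z=1:
n1 = z XOR y = 1 XOR 0 = 1
n2 = n1 XOR x = 1 XOR 0 = 1
n3 = n2 OR n1 = 1 OR 1 = 1
n4 = NOT n3 = NOT 1 = 0
So n4 = 0.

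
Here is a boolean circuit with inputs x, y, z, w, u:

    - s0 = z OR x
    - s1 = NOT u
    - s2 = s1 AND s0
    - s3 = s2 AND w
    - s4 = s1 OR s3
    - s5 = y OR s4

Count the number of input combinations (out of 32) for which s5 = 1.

24

s5 = y OR s4 must be 1, so at least one of y, s4 is 1.
Enumerating the 32 input combinations, 24 give s5 = 1 and 8 give s5 = 0.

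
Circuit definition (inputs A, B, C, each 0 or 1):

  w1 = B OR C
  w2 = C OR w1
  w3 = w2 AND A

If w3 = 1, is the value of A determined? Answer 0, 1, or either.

1

w3 = w2 AND A must be 1, so both w2 = 1 and A = 1.
w2 = C OR w1 must be 1, so at least one of C, w1 is 1.
Every assignment with w3 = 1 has A = 1; there are 3 such assignment(s).
  A=1, B=0, C=1
  A=1, B=1, C=0
  A=1, B=1, C=1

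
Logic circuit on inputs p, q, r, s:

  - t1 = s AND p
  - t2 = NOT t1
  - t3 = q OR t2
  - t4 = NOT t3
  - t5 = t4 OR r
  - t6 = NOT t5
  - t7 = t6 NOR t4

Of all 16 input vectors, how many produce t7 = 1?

t7 = t6 NOR t4 must be 1, so both t6 = 0 and t4 = 0.
t6 = NOT t5 must be 0, so t5 = 1.
Enumerating the 16 input combinations, 7 give t7 = 1 and 9 give t7 = 0.

7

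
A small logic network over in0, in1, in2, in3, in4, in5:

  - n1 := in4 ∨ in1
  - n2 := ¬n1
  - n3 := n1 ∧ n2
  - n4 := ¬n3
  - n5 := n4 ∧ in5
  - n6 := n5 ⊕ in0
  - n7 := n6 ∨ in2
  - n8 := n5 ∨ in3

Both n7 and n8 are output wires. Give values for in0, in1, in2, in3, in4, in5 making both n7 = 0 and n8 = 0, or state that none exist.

in0=0 in1=0 in2=0 in3=0 in4=1 in5=0

Check with in0=0 in1=0 in2=0 in3=0 in4=1 in5=0:
n1 = in4 ∨ in1 = 1 ∨ 0 = 1
n2 = ¬n1 = ¬1 = 0
n3 = n1 ∧ n2 = 1 ∧ 0 = 0
n4 = ¬n3 = ¬0 = 1
n5 = n4 ∧ in5 = 1 ∧ 0 = 0
n6 = n5 ⊕ in0 = 0 ⊕ 0 = 0
n7 = n6 ∨ in2 = 0 ∨ 0 = 0
n8 = n5 ∨ in3 = 0 ∨ 0 = 0
So n7 = 0 and n8 = 0.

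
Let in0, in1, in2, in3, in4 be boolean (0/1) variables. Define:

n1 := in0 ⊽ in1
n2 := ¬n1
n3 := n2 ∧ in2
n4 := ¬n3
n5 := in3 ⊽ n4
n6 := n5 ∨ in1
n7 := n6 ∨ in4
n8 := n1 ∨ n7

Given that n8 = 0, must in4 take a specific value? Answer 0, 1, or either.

n8 = n1 ∨ n7 must be 0, so both n1 = 0 and n7 = 0.
n1 = in0 ⊽ in1 must be 0, so at least one of in0, in1 is 1.
Every assignment with n8 = 0 has in4 = 0; there are 3 such assignment(s).
  in0=1, in1=0, in2=0, in3=0, in4=0
  in0=1, in1=0, in2=0, in3=1, in4=0
  in0=1, in1=0, in2=1, in3=1, in4=0

0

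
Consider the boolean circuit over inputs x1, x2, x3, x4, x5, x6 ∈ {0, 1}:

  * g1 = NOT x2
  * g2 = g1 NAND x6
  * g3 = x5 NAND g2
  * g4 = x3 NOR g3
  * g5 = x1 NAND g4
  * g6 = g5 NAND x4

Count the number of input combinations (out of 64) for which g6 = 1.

35

g6 = g5 NAND x4 must be 1, so at least one of g5, x4 is 0.
Enumerating the 64 input combinations, 35 give g6 = 1 and 29 give g6 = 0.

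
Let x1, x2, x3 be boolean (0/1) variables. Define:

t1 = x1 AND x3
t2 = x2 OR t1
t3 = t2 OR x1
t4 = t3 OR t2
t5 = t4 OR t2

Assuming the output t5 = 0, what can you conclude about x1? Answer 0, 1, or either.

0

t5 = t4 OR t2 must be 0, so both t4 = 0 and t2 = 0.
t4 = t3 OR t2 must be 0, so both t3 = 0 and t2 = 0.
Every assignment with t5 = 0 has x1 = 0; there are 2 such assignment(s).
  x1=0, x2=0, x3=0
  x1=0, x2=0, x3=1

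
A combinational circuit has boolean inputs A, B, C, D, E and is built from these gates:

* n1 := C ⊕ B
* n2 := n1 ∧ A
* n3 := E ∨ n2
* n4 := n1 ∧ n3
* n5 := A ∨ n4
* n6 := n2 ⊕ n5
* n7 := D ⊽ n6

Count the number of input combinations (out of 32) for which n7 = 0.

22

n7 = D ⊽ n6 must be 0, so at least one of D, n6 is 1.
Enumerating the 32 input combinations, 22 give n7 = 0 and 10 give n7 = 1.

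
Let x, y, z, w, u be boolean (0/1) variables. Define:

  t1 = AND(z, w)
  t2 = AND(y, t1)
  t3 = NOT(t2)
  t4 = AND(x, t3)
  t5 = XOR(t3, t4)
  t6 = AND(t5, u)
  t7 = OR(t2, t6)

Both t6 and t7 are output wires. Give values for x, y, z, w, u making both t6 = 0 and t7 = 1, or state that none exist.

x=0, y=1, z=1, w=1, u=0

Check with x=0, y=1, z=1, w=1, u=0:
t1 = AND(z, w) = AND(1, 1) = 1
t2 = AND(y, t1) = AND(1, 1) = 1
t3 = NOT(t2) = NOT 1 = 0
t4 = AND(x, t3) = AND(0, 0) = 0
t5 = XOR(t3, t4) = XOR(0, 0) = 0
t6 = AND(t5, u) = AND(0, 0) = 0
t7 = OR(t2, t6) = OR(1, 0) = 1
So t6 = 0 and t7 = 1.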